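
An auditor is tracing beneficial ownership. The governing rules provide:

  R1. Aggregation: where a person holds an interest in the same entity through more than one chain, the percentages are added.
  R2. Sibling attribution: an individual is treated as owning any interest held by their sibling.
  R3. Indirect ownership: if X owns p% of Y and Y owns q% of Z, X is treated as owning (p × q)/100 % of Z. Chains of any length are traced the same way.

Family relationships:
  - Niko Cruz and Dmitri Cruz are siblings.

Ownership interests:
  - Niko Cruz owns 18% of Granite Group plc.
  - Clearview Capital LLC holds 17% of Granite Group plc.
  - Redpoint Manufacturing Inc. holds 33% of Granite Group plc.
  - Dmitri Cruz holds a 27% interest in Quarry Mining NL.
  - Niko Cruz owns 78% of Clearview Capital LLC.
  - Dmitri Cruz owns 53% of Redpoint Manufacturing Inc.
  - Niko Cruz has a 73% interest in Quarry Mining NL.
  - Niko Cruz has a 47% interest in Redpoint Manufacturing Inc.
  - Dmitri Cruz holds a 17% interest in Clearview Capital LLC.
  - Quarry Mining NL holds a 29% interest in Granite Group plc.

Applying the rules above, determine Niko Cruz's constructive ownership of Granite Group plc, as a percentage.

By sibling attribution (R2), Niko Cruz is treated as also owning Dmitri Cruz's interest in Quarry Mining NL, giving 73% + 27% = 100%.
By sibling attribution (R2), Niko Cruz is treated as also owning Dmitri Cruz's interest in Clearview Capital LLC, giving 78% + 17% = 95%.
By sibling attribution (R2), Niko Cruz is treated as also owning Dmitri Cruz's interest in Redpoint Manufacturing Inc, giving 47% + 53% = 100%.
Chain via Quarry Mining NL (R3): 100% × 29% = 29% of Granite Group plc.
Chain via Clearview Capital LLC (R3): 95% × 17% = 16.15% of Granite Group plc.
Chain via Redpoint Manufacturing Inc. (R3): 100% × 33% = 33% of Granite Group plc.
Direct interest in Granite Group plc: 18%.
Aggregating (R1): 29% + 16.15% + 33% + 18% = 96.15%.

96.15%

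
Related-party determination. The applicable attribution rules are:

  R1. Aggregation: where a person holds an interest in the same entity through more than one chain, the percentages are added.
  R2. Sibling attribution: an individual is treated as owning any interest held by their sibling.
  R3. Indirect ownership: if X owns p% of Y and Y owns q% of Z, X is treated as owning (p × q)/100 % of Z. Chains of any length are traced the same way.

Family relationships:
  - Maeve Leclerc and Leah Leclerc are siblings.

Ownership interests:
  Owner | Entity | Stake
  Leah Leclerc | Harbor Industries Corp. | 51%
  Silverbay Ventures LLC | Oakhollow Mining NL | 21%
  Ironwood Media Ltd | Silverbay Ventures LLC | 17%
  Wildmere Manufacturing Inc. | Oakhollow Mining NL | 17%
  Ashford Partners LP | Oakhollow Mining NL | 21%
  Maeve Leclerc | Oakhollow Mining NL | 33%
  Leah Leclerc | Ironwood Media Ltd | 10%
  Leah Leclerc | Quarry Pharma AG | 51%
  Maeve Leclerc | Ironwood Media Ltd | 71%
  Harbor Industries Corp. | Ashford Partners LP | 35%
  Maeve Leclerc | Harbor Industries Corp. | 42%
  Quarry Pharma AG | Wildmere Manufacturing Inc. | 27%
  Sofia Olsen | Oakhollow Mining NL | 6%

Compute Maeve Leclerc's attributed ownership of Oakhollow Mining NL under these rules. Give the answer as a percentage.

By sibling attribution (R2), Maeve Leclerc is treated as also owning Leah Leclerc's interest in Ironwood Media Ltd, giving 71% + 10% = 81%.
By sibling attribution (R2), Maeve Leclerc is treated as also owning Leah Leclerc's interest in Harbor Industries Corp, giving 42% + 51% = 93%.
By sibling attribution (R2), Maeve Leclerc is treated as owning Leah Leclerc's 51% interest in Quarry Pharma AG.
Chain via Ironwood Media Ltd → Silverbay Ventures LLC (R3): 81% × 17% × 21% = 2.8917% of Oakhollow Mining NL.
Chain via Harbor Industries Corp. → Ashford Partners LP (R3): 93% × 35% × 21% = 6.8355% of Oakhollow Mining NL.
Direct interest in Oakhollow Mining NL: 33%.
Chain via Quarry Pharma AG → Wildmere Manufacturing Inc. (R3): 51% × 27% × 17% = 2.3409% of Oakhollow Mining NL.
Aggregating (R1): 2.8917% + 6.8355% + 33% + 2.3409% = 45.0681%.

45.0681%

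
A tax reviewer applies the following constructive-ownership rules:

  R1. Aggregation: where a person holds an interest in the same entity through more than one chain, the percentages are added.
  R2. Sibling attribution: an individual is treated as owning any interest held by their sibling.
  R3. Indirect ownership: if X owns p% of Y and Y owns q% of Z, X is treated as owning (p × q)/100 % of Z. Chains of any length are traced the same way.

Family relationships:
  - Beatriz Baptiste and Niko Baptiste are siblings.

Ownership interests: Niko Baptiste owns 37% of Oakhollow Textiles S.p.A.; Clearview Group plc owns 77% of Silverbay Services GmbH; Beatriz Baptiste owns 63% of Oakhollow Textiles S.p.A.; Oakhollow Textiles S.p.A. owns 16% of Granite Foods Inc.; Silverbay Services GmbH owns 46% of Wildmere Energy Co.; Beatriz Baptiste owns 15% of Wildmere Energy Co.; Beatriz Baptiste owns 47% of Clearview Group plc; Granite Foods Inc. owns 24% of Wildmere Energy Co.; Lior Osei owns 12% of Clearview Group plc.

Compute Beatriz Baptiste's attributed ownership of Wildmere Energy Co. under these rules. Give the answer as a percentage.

By sibling attribution (R2), Beatriz Baptiste is treated as also owning Niko Baptiste's interest in Oakhollow Textiles S.p.A, giving 63% + 37% = 100%.
Chain via Clearview Group plc → Silverbay Services GmbH (R3): 47% × 77% × 46% = 16.6474% of Wildmere Energy Co.
Chain via Oakhollow Textiles S.p.A. → Granite Foods Inc. (R3): 100% × 16% × 24% = 3.84% of Wildmere Energy Co.
Direct interest in Wildmere Energy Co: 15%.
Aggregating (R1): 16.6474% + 3.84% + 15% = 35.4874%.

35.4874%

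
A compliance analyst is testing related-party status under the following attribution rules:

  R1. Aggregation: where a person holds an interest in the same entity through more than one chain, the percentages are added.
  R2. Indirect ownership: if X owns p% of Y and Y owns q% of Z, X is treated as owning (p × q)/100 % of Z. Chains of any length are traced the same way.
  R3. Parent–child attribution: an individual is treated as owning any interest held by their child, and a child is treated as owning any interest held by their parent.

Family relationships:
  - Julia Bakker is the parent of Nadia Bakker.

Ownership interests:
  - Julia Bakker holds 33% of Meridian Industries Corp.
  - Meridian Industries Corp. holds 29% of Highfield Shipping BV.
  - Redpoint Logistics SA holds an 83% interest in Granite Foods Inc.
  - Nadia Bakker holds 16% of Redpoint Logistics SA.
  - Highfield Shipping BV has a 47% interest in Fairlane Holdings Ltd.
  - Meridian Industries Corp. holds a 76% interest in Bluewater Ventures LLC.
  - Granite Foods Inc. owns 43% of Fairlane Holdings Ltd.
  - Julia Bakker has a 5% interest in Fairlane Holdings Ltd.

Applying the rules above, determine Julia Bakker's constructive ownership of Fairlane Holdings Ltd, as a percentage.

By parent–child attribution (R3), Julia Bakker is treated as owning Nadia Bakker's 16% interest in Redpoint Logistics SA.
Chain via Meridian Industries Corp. → Highfield Shipping BV (R2): 33% × 29% × 47% = 4.4979% of Fairlane Holdings Ltd.
Direct interest in Fairlane Holdings Ltd: 5%.
Chain via Redpoint Logistics SA → Granite Foods Inc. (R2): 16% × 83% × 43% = 5.7104% of Fairlane Holdings Ltd.
Aggregating (R1): 4.4979% + 5% + 5.7104% = 15.2083%.

15.2083%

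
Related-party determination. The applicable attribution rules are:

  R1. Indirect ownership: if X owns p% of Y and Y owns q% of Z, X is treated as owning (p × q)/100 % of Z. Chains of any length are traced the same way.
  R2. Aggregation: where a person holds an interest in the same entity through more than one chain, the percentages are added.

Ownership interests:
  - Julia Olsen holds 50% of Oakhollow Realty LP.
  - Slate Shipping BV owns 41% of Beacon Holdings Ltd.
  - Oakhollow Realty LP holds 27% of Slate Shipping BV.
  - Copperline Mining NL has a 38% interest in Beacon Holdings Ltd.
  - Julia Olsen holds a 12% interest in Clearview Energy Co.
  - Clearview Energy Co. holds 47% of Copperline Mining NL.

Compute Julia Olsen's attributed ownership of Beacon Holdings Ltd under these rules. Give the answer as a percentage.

Chain via Oakhollow Realty LP → Slate Shipping BV (R1): 50% × 27% × 41% = 5.535% of Beacon Holdings Ltd.
Chain via Clearview Energy Co. → Copperline Mining NL (R1): 12% × 47% × 38% = 2.1432% of Beacon Holdings Ltd.
Aggregating (R2): 5.535% + 2.1432% = 7.6782%.

7.6782%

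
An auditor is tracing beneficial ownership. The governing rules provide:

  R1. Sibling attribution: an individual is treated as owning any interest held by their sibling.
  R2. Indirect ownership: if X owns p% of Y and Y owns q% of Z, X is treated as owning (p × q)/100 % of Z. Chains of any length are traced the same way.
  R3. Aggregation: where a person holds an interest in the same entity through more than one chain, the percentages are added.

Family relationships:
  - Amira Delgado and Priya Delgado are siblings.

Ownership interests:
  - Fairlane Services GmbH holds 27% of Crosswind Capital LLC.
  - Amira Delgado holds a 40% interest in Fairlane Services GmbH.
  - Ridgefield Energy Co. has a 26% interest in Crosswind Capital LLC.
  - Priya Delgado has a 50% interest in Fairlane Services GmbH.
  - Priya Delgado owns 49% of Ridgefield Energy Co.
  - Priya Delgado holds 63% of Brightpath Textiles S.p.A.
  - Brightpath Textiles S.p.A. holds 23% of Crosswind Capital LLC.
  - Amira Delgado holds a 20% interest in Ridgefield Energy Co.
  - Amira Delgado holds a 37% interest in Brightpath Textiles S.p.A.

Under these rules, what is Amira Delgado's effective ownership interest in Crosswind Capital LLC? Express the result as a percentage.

65.24%

By sibling attribution (R1), Amira Delgado is treated as also owning Priya Delgado's interest in Fairlane Services GmbH, giving 40% + 50% = 90%.
By sibling attribution (R1), Amira Delgado is treated as also owning Priya Delgado's interest in Ridgefield Energy Co, giving 20% + 49% = 69%.
By sibling attribution (R1), Amira Delgado is treated as also owning Priya Delgado's interest in Brightpath Textiles S.p.A, giving 37% + 63% = 100%.
Chain via Fairlane Services GmbH (R2): 90% × 27% = 24.3% of Crosswind Capital LLC.
Chain via Ridgefield Energy Co. (R2): 69% × 26% = 17.94% of Crosswind Capital LLC.
Chain via Brightpath Textiles S.p.A. (R2): 100% × 23% = 23% of Crosswind Capital LLC.
Aggregating (R3): 24.3% + 17.94% + 23% = 65.24%.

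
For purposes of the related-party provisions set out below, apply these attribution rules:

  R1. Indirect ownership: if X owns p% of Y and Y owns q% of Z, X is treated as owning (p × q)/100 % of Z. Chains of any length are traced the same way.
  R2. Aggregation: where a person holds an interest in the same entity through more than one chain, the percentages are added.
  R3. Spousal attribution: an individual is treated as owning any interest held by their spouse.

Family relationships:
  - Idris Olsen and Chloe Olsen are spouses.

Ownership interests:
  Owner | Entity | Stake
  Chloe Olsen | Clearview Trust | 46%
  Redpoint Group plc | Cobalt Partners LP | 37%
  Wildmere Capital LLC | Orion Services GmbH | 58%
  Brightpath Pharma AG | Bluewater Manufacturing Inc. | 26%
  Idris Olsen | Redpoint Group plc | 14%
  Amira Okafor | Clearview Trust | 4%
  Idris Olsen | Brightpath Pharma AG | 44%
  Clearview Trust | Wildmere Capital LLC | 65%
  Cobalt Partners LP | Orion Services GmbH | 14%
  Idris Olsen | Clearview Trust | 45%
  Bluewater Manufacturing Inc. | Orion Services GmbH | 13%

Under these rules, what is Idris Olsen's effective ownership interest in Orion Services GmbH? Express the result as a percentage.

By spousal attribution (R3), Idris Olsen is treated as also owning Chloe Olsen's interest in Clearview Trust, giving 45% + 46% = 91%.
Chain via Clearview Trust → Wildmere Capital LLC (R1): 91% × 65% × 58% = 34.307% of Orion Services GmbH.
Chain via Redpoint Group plc → Cobalt Partners LP (R1): 14% × 37% × 14% = 0.7252% of Orion Services GmbH.
Chain via Brightpath Pharma AG → Bluewater Manufacturing Inc. (R1): 44% × 26% × 13% = 1.4872% of Orion Services GmbH.
Aggregating (R2): 34.307% + 0.7252% + 1.4872% = 36.5194%.

36.5194%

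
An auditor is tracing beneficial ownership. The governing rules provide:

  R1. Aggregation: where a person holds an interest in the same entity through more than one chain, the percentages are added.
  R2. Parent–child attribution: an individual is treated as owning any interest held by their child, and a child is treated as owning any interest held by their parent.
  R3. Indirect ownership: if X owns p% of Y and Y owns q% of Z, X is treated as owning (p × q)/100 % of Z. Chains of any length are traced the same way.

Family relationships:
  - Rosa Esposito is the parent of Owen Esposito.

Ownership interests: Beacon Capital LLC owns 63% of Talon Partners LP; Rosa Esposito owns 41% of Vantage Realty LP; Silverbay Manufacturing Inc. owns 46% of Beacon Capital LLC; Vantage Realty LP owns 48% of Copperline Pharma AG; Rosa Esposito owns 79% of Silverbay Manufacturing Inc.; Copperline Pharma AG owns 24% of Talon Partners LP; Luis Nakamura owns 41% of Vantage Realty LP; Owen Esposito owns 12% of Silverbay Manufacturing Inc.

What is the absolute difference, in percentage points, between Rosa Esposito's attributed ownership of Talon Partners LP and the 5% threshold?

By parent–child attribution (R2), Rosa Esposito is treated as also owning Owen Esposito's interest in Silverbay Manufacturing Inc, giving 79% + 12% = 91%.
Chain via Silverbay Manufacturing Inc. → Beacon Capital LLC (R3): 91% × 46% × 63% = 26.3718% of Talon Partners LP.
Chain via Vantage Realty LP → Copperline Pharma AG (R3): 41% × 48% × 24% = 4.7232% of Talon Partners LP.
Aggregating (R1): 26.3718% + 4.7232% = 31.095%.
31.095% exceeds the 5% threshold by 26.095 percentage points.

26.095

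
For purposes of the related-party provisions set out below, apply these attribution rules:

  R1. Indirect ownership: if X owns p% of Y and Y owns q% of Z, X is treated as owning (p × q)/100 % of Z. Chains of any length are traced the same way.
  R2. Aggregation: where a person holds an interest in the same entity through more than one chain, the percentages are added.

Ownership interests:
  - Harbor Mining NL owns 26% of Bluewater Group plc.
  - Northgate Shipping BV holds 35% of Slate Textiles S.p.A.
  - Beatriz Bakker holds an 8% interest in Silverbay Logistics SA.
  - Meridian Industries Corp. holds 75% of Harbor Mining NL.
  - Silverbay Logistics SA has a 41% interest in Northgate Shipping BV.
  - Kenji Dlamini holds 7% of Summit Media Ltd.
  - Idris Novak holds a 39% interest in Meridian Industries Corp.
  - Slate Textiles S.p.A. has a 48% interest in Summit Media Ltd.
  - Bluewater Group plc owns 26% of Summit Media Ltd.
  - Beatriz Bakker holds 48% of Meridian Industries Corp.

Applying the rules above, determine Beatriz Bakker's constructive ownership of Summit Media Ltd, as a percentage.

Chain via Silverbay Logistics SA → Northgate Shipping BV → Slate Textiles S.p.A. (R1): 8% × 41% × 35% × 48% = 0.55104% of Summit Media Ltd.
Chain via Meridian Industries Corp. → Harbor Mining NL → Bluewater Group plc (R1): 48% × 75% × 26% × 26% = 2.4336% of Summit Media Ltd.
Aggregating (R2): 0.55104% + 2.4336% = 2.98464%.

2.98464%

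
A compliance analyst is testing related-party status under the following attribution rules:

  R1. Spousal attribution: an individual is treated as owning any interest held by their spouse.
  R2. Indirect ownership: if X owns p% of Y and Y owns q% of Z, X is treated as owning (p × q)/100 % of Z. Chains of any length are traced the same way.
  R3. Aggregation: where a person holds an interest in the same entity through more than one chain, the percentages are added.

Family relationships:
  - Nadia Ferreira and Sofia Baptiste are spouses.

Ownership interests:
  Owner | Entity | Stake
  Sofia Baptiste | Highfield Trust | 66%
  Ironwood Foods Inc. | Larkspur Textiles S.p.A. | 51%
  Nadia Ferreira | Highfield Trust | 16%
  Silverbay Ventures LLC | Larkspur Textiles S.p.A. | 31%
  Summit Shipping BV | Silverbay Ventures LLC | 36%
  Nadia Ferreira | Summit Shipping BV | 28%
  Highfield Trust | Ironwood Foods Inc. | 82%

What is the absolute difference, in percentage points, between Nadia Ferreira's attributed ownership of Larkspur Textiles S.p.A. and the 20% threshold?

By spousal attribution (R1), Nadia Ferreira is treated as also owning Sofia Baptiste's interest in Highfield Trust, giving 16% + 66% = 82%.
Chain via Summit Shipping BV → Silverbay Ventures LLC (R2): 28% × 36% × 31% = 3.1248% of Larkspur Textiles S.p.A.
Chain via Highfield Trust → Ironwood Foods Inc. (R2): 82% × 82% × 51% = 34.2924% of Larkspur Textiles S.p.A.
Aggregating (R3): 3.1248% + 34.2924% = 37.4172%.
37.4172% exceeds the 20% threshold by 17.4172 percentage points.

17.4172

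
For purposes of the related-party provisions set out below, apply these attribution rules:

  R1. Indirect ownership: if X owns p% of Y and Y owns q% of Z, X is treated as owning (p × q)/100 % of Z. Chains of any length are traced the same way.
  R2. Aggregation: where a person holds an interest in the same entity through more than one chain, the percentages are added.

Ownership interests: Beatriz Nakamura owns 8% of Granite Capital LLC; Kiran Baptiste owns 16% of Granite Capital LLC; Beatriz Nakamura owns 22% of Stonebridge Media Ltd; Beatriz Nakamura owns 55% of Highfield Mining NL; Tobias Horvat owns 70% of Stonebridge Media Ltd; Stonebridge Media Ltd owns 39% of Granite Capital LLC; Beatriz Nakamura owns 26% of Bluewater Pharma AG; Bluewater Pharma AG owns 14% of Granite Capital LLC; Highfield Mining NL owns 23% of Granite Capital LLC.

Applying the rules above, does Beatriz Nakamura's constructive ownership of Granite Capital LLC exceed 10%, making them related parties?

Chain via Bluewater Pharma AG (R1): 26% × 14% = 3.64% of Granite Capital LLC.
Chain via Highfield Mining NL (R1): 55% × 23% = 12.65% of Granite Capital LLC.
Chain via Stonebridge Media Ltd (R1): 22% × 39% = 8.58% of Granite Capital LLC.
Direct interest in Granite Capital LLC: 8%.
Aggregating (R2): 3.64% + 12.65% + 8.58% + 8% = 32.87%.
32.87% exceeds the 10% threshold, so Beatriz is a related party to Granite Capital LLC.

Yes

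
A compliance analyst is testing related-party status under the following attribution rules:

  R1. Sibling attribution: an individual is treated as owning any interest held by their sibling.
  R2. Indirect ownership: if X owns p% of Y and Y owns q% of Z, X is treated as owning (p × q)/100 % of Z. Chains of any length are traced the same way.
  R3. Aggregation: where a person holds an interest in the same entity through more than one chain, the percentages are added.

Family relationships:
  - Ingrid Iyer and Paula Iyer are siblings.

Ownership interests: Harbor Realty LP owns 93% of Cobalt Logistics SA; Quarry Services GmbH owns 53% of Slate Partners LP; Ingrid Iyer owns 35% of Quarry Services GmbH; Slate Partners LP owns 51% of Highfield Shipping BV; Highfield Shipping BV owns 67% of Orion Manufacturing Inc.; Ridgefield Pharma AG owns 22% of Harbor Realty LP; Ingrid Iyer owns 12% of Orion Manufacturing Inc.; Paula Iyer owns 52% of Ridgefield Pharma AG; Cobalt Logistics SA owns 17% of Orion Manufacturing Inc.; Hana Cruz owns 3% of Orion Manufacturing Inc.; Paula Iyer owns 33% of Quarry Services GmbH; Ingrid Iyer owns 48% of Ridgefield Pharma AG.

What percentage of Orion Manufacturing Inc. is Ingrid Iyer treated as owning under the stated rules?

27.793068%

By sibling attribution (R1), Ingrid Iyer is treated as also owning Paula Iyer's interest in Ridgefield Pharma AG, giving 48% + 52% = 100%.
By sibling attribution (R1), Ingrid Iyer is treated as also owning Paula Iyer's interest in Quarry Services GmbH, giving 35% + 33% = 68%.
Chain via Ridgefield Pharma AG → Harbor Realty LP → Cobalt Logistics SA (R2): 100% × 22% × 93% × 17% = 3.4782% of Orion Manufacturing Inc.
Chain via Quarry Services GmbH → Slate Partners LP → Highfield Shipping BV (R2): 68% × 53% × 51% × 67% = 12.314868% of Orion Manufacturing Inc.
Direct interest in Orion Manufacturing Inc: 12%.
Aggregating (R3): 3.4782% + 12.314868% + 12% = 27.793068%.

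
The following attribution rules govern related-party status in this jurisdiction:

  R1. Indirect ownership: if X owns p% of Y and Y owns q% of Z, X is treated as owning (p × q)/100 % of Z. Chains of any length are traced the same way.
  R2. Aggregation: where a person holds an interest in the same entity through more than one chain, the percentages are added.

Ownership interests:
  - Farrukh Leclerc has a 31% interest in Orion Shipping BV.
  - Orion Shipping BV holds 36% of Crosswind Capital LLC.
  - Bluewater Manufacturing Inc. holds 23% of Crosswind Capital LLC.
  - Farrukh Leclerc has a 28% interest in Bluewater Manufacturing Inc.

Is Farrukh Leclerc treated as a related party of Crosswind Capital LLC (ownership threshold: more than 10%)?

Yes

Chain via Orion Shipping BV (R1): 31% × 36% = 11.16% of Crosswind Capital LLC.
Chain via Bluewater Manufacturing Inc. (R1): 28% × 23% = 6.44% of Crosswind Capital LLC.
Aggregating (R2): 11.16% + 6.44% = 17.6%.
17.6% exceeds the 10% threshold, so Farrukh is a related party to Crosswind Capital LLC.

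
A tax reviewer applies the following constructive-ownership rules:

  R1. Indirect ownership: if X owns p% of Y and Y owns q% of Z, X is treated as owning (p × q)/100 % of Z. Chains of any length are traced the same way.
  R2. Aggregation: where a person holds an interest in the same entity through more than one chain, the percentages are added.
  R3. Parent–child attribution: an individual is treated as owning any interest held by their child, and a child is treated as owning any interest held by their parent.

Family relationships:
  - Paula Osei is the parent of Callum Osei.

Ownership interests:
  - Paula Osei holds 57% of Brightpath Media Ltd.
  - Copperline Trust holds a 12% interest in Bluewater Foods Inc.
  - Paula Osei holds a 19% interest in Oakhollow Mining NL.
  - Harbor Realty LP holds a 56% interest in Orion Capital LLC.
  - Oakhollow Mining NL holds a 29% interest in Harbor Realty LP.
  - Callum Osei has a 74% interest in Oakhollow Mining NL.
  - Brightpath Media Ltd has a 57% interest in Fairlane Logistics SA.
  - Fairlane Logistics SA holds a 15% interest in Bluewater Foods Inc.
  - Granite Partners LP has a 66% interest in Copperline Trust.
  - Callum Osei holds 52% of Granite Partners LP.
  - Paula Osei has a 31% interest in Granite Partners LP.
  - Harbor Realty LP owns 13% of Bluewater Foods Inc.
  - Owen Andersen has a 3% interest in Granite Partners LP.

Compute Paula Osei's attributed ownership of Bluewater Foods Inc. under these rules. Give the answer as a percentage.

14.9532%

By parent–child attribution (R3), Paula Osei is treated as also owning Callum Osei's interest in Oakhollow Mining NL, giving 19% + 74% = 93%.
By parent–child attribution (R3), Paula Osei is treated as also owning Callum Osei's interest in Granite Partners LP, giving 31% + 52% = 83%.
Chain via Oakhollow Mining NL → Harbor Realty LP (R1): 93% × 29% × 13% = 3.5061% of Bluewater Foods Inc.
Chain via Granite Partners LP → Copperline Trust (R1): 83% × 66% × 12% = 6.5736% of Bluewater Foods Inc.
Chain via Brightpath Media Ltd → Fairlane Logistics SA (R1): 57% × 57% × 15% = 4.8735% of Bluewater Foods Inc.
Aggregating (R2): 3.5061% + 6.5736% + 4.8735% = 14.9532%.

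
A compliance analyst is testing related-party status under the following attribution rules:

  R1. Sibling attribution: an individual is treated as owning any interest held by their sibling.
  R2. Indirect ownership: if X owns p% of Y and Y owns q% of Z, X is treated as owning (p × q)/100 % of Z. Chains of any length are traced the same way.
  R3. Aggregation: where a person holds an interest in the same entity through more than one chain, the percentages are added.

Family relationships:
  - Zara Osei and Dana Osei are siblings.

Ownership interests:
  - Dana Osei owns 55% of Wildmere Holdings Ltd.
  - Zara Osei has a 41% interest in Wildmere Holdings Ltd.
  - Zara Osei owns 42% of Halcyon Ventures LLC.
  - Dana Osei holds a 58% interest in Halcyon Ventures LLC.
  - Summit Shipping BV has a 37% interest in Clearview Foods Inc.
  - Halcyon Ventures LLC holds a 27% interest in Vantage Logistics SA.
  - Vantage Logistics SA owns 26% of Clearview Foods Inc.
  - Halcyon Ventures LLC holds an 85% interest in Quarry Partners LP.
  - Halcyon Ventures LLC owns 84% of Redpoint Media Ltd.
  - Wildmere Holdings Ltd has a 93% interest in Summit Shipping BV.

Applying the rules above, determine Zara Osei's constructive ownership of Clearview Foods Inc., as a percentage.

By sibling attribution (R1), Zara Osei is treated as also owning Dana Osei's interest in Wildmere Holdings Ltd, giving 41% + 55% = 96%.
By sibling attribution (R1), Zara Osei is treated as also owning Dana Osei's interest in Halcyon Ventures LLC, giving 42% + 58% = 100%.
Chain via Wildmere Holdings Ltd → Summit Shipping BV (R2): 96% × 93% × 37% = 33.0336% of Clearview Foods Inc.
Chain via Halcyon Ventures LLC → Vantage Logistics SA (R2): 100% × 27% × 26% = 7.02% of Clearview Foods Inc.
Aggregating (R3): 33.0336% + 7.02% = 40.0536%.

40.0536%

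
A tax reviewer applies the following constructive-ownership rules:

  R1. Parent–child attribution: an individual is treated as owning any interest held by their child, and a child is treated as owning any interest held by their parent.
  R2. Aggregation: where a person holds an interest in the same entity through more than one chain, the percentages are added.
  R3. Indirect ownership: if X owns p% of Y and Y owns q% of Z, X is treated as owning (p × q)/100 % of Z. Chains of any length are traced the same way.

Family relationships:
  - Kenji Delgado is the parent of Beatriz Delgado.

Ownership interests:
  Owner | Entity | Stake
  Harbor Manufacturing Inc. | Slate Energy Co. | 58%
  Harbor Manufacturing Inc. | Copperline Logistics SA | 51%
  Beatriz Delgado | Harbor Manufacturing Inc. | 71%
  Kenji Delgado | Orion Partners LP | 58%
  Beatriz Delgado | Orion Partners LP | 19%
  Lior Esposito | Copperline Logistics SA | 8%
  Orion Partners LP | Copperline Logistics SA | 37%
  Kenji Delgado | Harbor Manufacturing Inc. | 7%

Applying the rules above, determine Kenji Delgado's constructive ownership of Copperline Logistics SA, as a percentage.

68.27%

By parent–child attribution (R1), Kenji Delgado is treated as also owning Beatriz Delgado's interest in Harbor Manufacturing Inc, giving 7% + 71% = 78%.
By parent–child attribution (R1), Kenji Delgado is treated as also owning Beatriz Delgado's interest in Orion Partners LP, giving 58% + 19% = 77%.
Chain via Harbor Manufacturing Inc. (R3): 78% × 51% = 39.78% of Copperline Logistics SA.
Chain via Orion Partners LP (R3): 77% × 37% = 28.49% of Copperline Logistics SA.
Aggregating (R2): 39.78% + 28.49% = 68.27%.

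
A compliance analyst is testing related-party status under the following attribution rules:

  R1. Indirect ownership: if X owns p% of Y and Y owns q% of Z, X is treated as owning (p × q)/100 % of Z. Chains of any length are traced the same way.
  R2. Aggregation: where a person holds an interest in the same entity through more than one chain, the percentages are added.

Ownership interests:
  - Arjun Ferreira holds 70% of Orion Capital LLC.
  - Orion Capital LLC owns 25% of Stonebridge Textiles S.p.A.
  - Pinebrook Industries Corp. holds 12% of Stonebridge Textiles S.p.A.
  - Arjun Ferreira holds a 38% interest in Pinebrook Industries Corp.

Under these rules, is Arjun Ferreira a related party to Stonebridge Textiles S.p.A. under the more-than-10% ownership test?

Chain via Orion Capital LLC (R1): 70% × 25% = 17.5% of Stonebridge Textiles S.p.A.
Chain via Pinebrook Industries Corp. (R1): 38% × 12% = 4.56% of Stonebridge Textiles S.p.A.
Aggregating (R2): 17.5% + 4.56% = 22.06%.
22.06% exceeds the 10% threshold, so Arjun is a related party to Stonebridge Textiles S.p.A.

Yes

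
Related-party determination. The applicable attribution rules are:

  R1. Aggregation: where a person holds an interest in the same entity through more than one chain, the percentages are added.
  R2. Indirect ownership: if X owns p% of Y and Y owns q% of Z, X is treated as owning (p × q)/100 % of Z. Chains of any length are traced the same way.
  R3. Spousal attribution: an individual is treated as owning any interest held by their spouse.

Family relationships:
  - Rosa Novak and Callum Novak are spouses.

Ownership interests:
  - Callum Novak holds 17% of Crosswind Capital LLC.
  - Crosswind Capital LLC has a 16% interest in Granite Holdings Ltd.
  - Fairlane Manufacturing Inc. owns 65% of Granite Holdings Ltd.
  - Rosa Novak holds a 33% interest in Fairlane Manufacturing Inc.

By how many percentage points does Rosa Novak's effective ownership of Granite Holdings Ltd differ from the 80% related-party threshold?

By spousal attribution (R3), Rosa Novak is treated as owning Callum Novak's 17% interest in Crosswind Capital LLC.
Chain via Fairlane Manufacturing Inc. (R2): 33% × 65% = 21.45% of Granite Holdings Ltd.
Chain via Crosswind Capital LLC (R2): 17% × 16% = 2.72% of Granite Holdings Ltd.
Aggregating (R1): 21.45% + 2.72% = 24.17%.
24.17% falls short of the 80% threshold by 55.83 percentage points.

55.83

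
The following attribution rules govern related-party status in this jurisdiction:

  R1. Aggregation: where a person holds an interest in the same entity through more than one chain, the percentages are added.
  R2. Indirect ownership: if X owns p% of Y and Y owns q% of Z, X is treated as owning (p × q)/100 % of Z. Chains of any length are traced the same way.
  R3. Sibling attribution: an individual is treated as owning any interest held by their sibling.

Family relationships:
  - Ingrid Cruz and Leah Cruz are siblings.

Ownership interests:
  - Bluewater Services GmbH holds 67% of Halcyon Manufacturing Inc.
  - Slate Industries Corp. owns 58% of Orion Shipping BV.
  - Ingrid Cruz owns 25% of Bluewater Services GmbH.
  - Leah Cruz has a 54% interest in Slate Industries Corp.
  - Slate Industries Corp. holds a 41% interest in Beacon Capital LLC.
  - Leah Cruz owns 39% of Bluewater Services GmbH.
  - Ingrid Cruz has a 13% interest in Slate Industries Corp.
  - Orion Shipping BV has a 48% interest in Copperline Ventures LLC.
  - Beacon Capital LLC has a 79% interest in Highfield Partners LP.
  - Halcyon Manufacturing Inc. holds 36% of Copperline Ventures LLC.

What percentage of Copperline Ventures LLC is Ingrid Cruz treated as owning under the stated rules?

By sibling attribution (R3), Ingrid Cruz is treated as also owning Leah Cruz's interest in Bluewater Services GmbH, giving 25% + 39% = 64%.
By sibling attribution (R3), Ingrid Cruz is treated as also owning Leah Cruz's interest in Slate Industries Corp, giving 13% + 54% = 67%.
Chain via Bluewater Services GmbH → Halcyon Manufacturing Inc. (R2): 64% × 67% × 36% = 15.4368% of Copperline Ventures LLC.
Chain via Slate Industries Corp. → Orion Shipping BV (R2): 67% × 58% × 48% = 18.6528% of Copperline Ventures LLC.
Aggregating (R1): 15.4368% + 18.6528% = 34.0896%.

34.0896%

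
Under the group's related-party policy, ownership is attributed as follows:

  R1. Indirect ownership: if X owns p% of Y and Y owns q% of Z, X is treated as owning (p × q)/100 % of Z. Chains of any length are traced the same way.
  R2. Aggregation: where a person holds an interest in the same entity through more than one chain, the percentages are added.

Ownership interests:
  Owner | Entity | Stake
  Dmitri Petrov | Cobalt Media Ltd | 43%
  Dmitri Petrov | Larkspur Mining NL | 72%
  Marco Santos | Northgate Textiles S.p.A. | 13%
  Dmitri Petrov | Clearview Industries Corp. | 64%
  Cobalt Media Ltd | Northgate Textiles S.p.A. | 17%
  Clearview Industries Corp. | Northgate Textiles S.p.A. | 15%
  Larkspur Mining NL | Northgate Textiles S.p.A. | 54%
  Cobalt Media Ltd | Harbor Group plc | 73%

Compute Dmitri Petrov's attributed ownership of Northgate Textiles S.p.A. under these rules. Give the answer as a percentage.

55.79%

Chain via Cobalt Media Ltd (R1): 43% × 17% = 7.31% of Northgate Textiles S.p.A.
Chain via Larkspur Mining NL (R1): 72% × 54% = 38.88% of Northgate Textiles S.p.A.
Chain via Clearview Industries Corp. (R1): 64% × 15% = 9.6% of Northgate Textiles S.p.A.
Aggregating (R2): 7.31% + 38.88% + 9.6% = 55.79%.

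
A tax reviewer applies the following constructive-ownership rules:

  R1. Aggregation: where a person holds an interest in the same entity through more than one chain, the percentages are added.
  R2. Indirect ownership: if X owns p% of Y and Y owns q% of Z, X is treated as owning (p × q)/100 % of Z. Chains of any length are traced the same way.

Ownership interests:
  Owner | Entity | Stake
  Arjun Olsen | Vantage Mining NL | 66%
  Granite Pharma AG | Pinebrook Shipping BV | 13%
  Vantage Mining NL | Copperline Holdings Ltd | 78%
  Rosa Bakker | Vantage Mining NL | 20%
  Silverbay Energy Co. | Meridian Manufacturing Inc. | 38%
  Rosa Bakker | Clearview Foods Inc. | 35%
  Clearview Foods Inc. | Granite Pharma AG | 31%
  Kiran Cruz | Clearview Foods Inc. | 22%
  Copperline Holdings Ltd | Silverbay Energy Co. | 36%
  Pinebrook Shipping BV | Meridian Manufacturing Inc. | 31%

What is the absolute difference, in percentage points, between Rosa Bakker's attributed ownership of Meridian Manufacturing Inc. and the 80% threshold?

Chain via Clearview Foods Inc. → Granite Pharma AG → Pinebrook Shipping BV (R2): 35% × 31% × 13% × 31% = 0.437255% of Meridian Manufacturing Inc.
Chain via Vantage Mining NL → Copperline Holdings Ltd → Silverbay Energy Co. (R2): 20% × 78% × 36% × 38% = 2.13408% of Meridian Manufacturing Inc.
Aggregating (R1): 0.437255% + 2.13408% = 2.571335%.
2.571335% falls short of the 80% threshold by 77.428665 percentage points.

77.428665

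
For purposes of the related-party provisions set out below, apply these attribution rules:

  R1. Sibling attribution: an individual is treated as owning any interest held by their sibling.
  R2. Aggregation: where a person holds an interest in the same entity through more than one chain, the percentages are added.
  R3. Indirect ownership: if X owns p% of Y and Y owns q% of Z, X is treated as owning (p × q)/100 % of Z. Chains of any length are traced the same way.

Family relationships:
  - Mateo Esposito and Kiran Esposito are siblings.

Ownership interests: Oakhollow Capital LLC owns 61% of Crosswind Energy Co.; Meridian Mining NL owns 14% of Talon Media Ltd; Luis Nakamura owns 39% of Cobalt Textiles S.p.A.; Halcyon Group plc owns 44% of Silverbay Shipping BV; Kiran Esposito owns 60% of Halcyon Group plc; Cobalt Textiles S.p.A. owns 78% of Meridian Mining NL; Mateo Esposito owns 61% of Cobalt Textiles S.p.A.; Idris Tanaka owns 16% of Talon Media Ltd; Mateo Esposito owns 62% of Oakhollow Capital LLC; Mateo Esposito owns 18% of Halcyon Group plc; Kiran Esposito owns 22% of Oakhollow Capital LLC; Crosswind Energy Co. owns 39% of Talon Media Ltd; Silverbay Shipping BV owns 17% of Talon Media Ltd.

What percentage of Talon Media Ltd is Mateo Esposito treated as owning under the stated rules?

32.4792%

By sibling attribution (R1), Mateo Esposito is treated as also owning Kiran Esposito's interest in Oakhollow Capital LLC, giving 62% + 22% = 84%.
By sibling attribution (R1), Mateo Esposito is treated as also owning Kiran Esposito's interest in Halcyon Group plc, giving 18% + 60% = 78%.
Chain via Oakhollow Capital LLC → Crosswind Energy Co. (R3): 84% × 61% × 39% = 19.9836% of Talon Media Ltd.
Chain via Halcyon Group plc → Silverbay Shipping BV (R3): 78% × 44% × 17% = 5.8344% of Talon Media Ltd.
Chain via Cobalt Textiles S.p.A. → Meridian Mining NL (R3): 61% × 78% × 14% = 6.6612% of Talon Media Ltd.
Aggregating (R2): 19.9836% + 5.8344% + 6.6612% = 32.4792%.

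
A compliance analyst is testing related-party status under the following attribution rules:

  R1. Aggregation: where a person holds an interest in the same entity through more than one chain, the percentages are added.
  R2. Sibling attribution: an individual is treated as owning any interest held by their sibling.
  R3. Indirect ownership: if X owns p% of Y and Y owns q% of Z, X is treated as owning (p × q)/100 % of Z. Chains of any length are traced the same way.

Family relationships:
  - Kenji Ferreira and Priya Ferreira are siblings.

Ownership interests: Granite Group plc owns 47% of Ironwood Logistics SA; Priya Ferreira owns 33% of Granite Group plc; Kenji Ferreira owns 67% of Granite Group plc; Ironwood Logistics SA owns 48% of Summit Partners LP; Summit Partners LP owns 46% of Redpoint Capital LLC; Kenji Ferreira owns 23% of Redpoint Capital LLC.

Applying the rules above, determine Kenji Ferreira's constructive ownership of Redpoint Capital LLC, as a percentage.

33.3776%

By sibling attribution (R2), Kenji Ferreira is treated as also owning Priya Ferreira's interest in Granite Group plc, giving 67% + 33% = 100%.
Chain via Granite Group plc → Ironwood Logistics SA → Summit Partners LP (R3): 100% × 47% × 48% × 46% = 10.3776% of Redpoint Capital LLC.
Direct interest in Redpoint Capital LLC: 23%.
Aggregating (R1): 10.3776% + 23% = 33.3776%.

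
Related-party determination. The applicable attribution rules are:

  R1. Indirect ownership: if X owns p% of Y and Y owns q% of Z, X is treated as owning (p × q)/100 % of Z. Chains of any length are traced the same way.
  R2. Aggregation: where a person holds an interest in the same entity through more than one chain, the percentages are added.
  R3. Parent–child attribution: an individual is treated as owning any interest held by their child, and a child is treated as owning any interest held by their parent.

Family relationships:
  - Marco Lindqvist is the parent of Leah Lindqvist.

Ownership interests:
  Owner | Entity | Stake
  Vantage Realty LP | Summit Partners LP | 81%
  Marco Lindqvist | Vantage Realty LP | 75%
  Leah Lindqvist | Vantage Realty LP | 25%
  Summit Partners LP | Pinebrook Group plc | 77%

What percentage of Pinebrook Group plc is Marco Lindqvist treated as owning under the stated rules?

62.37%

By parent–child attribution (R3), Marco Lindqvist is treated as also owning Leah Lindqvist's interest in Vantage Realty LP, giving 75% + 25% = 100%.
Chain via Vantage Realty LP → Summit Partners LP (R1): 100% × 81% × 77% = 62.37% of Pinebrook Group plc.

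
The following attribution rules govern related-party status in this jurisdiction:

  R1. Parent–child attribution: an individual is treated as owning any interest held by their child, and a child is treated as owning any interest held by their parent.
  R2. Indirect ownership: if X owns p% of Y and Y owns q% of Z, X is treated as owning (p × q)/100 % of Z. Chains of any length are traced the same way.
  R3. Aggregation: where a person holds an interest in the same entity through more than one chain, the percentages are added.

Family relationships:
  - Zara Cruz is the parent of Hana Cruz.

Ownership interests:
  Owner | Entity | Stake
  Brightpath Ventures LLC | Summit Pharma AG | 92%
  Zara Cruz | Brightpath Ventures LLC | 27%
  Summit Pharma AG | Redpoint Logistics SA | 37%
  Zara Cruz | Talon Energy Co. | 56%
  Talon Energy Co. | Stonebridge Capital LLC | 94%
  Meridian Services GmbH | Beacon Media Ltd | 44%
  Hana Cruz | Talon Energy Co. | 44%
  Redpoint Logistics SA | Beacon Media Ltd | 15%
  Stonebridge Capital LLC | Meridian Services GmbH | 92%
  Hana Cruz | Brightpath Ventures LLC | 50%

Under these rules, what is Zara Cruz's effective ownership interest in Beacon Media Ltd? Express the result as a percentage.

41.98282%

By parent–child attribution (R1), Zara Cruz is treated as also owning Hana Cruz's interest in Talon Energy Co, giving 56% + 44% = 100%.
By parent–child attribution (R1), Zara Cruz is treated as also owning Hana Cruz's interest in Brightpath Ventures LLC, giving 27% + 50% = 77%.
Chain via Talon Energy Co. → Stonebridge Capital LLC → Meridian Services GmbH (R2): 100% × 94% × 92% × 44% = 38.0512% of Beacon Media Ltd.
Chain via Brightpath Ventures LLC → Summit Pharma AG → Redpoint Logistics SA (R2): 77% × 92% × 37% × 15% = 3.93162% of Beacon Media Ltd.
Aggregating (R3): 38.0512% + 3.93162% = 41.98282%.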